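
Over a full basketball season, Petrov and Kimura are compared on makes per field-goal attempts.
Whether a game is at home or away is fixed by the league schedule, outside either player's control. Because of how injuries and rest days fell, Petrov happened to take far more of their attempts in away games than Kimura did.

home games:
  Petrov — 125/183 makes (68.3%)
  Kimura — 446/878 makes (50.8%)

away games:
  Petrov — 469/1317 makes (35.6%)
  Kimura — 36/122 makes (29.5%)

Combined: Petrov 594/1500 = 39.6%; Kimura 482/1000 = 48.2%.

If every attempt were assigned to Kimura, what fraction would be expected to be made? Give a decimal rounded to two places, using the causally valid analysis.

Petrov is higher inside every game venue stratum but Kimura is higher in aggregate. Whether to stratify depends on how game venue relates to the player.
Game venue differs across players for reasons unrelated to any effect of the player itself, and it separately predicts the outcome — a classic confounder. We must compare within game venue levels.
Standardising Kimura to the population game venue mix: 0.424·446/878 + 0.576·36/122 = 0.385.

0.39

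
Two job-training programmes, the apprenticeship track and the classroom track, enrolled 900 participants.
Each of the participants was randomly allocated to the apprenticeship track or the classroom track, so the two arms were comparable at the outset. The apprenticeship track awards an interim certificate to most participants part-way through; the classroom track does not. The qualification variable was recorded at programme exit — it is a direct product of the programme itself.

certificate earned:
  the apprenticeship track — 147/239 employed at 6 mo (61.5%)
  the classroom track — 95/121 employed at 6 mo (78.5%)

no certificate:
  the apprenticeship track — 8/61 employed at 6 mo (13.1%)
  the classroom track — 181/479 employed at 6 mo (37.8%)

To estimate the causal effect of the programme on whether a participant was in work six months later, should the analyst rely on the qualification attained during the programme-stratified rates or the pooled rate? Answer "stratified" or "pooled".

pooled

Within every qualification attained during the programme level the classroom track has the higher rate, yet pooled the apprenticeship track does — Simpson's reversal.
Qualification attained during the programme is recorded after the programme and is itself shifted by it — it sits on the causal path from programme to outcome. Conditioning on a mediator would strip out part of the effect we want; the pooled comparison gives the total causal effect.
Pooled: the apprenticeship track 51.7% vs the classroom track 46.0%; the apprenticeship track is higher overall.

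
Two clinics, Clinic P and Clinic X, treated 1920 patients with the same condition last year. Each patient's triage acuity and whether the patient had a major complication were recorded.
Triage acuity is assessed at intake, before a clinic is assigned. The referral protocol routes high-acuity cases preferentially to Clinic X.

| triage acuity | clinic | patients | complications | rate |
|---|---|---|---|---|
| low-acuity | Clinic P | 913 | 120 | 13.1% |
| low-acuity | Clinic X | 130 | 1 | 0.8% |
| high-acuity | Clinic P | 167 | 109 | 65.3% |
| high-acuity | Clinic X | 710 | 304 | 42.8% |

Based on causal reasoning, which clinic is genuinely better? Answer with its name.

Triage acuity is set before the clinic has any effect — it is not caused by the clinic — and it independently drives the outcome. That makes it a confounder, so the causal comparison is within triage acuity levels.
Within each level — low-acuity: 13.1% vs 0.8%; high-acuity: 65.3% vs 42.8% — Clinic X is lower every time.

Clinic X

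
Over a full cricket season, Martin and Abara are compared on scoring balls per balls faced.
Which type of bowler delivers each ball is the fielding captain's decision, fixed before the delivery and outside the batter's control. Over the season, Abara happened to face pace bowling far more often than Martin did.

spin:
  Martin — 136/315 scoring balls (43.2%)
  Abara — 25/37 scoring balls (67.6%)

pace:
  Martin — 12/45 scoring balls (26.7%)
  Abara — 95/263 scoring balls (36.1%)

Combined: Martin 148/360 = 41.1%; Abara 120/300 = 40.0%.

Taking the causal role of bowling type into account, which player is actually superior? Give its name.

Nothing the player does changes bowling type; the imbalance is an allocation artefact. With bowling type also predicting the outcome, the pooled figure is confounded, and the within-stratum comparison is the causal one.
Within each level — spin: 43.2% vs 67.6%; pace: 26.7% vs 36.1% — Abara is higher every time.

Abara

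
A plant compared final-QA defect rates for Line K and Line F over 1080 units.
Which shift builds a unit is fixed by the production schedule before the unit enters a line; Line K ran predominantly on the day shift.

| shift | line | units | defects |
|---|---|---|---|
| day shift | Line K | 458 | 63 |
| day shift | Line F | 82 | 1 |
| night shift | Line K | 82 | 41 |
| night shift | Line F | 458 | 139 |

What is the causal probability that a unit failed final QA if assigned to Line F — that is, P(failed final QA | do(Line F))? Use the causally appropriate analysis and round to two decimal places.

Shift is set before the line has any effect — it is not caused by the line — and it independently drives the outcome. That makes it a confounder, so the causal comparison is within shift levels.
Standardising Line F to the population shift mix: 0.500·1/82 + 0.500·139/458 = 0.158.

0.16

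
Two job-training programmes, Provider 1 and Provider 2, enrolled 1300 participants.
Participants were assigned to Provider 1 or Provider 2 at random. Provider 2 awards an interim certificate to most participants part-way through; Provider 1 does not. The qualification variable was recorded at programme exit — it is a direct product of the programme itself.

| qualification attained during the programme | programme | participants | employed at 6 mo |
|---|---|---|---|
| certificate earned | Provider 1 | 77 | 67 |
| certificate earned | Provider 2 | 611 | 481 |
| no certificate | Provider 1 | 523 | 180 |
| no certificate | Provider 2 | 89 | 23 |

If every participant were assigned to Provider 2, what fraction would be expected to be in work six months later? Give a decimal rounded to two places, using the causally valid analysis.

0.72

Provider 1 is higher inside every qualification attained during the programme stratum but Provider 2 is higher in aggregate. Whether to stratify depends on how qualification attained during the programme relates to the programme.
Qualification attained during the programme lies on the pathway programme → qualification attained during the programme → outcome, so adjusting for it blocks the indirect effect. For the total causal effect of programme, use the unadjusted pooled rates.
So P(outcome | do(Provider 2)) is just the pooled rate for Provider 2: 504/700 = 0.720.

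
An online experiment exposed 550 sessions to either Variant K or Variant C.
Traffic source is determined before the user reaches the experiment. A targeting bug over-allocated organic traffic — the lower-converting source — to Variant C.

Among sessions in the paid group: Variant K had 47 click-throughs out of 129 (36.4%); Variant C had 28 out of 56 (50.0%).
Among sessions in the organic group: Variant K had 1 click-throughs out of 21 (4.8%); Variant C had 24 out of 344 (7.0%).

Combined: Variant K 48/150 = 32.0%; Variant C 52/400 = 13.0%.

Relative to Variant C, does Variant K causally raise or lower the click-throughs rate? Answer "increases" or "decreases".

Traffic source differs across variants for reasons unrelated to any effect of the variant itself, and it separately predicts the outcome — a classic confounder. We must compare within traffic source levels.
Within each level — paid: 36.4% vs 50.0%; organic: 4.8% vs 7.0% — Variant C is higher every time.

decreases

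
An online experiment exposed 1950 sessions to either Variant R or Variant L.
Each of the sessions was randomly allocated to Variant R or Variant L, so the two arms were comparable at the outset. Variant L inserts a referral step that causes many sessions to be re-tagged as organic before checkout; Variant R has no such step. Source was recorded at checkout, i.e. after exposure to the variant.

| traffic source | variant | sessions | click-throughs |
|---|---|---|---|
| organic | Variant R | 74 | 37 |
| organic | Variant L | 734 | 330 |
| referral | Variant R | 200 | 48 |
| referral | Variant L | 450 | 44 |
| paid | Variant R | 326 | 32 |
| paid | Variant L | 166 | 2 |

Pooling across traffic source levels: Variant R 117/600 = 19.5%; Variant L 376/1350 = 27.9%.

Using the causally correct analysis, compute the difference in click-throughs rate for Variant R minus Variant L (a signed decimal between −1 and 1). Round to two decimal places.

-0.08

The stratified and pooled comparisons disagree (Variant R wins within each traffic source; Variant L wins overall), so the answer turns on the causal role of traffic source.
Traffic source is recorded after the variant and is itself shifted by it — it sits on the causal path from variant to outcome. Conditioning on a mediator would strip out part of the effect we want; the pooled comparison gives the total causal effect.
The causal difference is the pooled difference: 0.195 − 0.279 = -0.084.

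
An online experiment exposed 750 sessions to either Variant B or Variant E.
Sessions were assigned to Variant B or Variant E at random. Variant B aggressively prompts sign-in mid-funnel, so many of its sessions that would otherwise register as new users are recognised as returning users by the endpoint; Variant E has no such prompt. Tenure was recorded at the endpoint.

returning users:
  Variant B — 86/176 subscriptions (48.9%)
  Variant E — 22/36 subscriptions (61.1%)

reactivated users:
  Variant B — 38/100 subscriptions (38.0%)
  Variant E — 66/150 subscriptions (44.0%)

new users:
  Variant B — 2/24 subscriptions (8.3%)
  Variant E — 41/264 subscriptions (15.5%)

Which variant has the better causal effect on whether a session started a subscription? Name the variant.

The stratified and pooled comparisons disagree (Variant E wins within each user tenure; Variant B wins overall), so the answer turns on the causal role of user tenure.
Because the variant influences user tenure, user tenure is a post-treatment mediator, not a confounder. Stratifying on it would bias the estimate; the causal effect is the crude pooled difference.
Pooled: Variant B 42.0% vs Variant E 28.7%; Variant B is higher overall.

Variant B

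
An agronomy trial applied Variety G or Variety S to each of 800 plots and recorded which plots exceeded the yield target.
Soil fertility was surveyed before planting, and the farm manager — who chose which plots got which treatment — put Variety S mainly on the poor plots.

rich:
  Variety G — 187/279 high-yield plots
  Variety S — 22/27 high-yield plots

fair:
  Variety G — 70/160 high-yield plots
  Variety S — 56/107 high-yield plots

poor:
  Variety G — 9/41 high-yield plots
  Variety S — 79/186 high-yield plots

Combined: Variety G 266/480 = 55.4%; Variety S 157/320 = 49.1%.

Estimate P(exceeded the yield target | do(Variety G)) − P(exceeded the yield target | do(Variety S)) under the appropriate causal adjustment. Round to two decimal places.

-0.14

Within every soil fertility level Variety S has the higher rate, yet pooled Variety G does — Simpson's reversal.
Since soil fertility is a pre-existing factor (not a product of the variety) and it affects the outcome on its own, it is a confounder. The stratified rates, not the pooled rate, identify the causal effect.
Adjusting over the population distribution of soil fertility: 0.383·(0.670−0.815) + 0.334·(0.438−0.523) + 0.284·(0.220−0.425) = -0.142.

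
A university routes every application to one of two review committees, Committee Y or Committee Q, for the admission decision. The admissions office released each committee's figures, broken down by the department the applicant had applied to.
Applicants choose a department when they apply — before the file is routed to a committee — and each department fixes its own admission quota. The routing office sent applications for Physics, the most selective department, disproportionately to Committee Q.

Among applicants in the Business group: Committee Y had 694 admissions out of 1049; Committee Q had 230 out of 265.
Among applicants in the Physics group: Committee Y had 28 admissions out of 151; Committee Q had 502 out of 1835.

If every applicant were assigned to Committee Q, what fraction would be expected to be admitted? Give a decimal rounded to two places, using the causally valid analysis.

0.51

Department satisfies the back-door criterion: it is not a descendant of the review committee, and it blocks the spurious path from review committee to outcome. Adjusting for it (i.e., using the within-department rates) gives the causal effect.
Standardising Committee Q to the population department mix: 0.398·230/265 + 0.602·502/1835 = 0.510.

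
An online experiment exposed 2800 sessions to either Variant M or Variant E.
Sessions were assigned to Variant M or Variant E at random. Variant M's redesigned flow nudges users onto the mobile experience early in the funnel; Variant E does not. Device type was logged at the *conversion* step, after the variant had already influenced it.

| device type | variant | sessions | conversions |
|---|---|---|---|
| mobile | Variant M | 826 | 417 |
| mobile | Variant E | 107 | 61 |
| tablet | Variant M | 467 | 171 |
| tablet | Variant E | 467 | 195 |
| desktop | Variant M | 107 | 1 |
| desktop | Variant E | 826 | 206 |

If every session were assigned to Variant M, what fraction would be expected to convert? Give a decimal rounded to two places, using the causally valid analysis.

0.42

Device type is recorded after the variant and is itself shifted by it — it sits on the causal path from variant to outcome. Conditioning on a mediator would strip out part of the effect we want; the pooled comparison gives the total causal effect.
So P(outcome | do(Variant M)) is just the pooled rate for Variant M: 589/1400 = 0.421.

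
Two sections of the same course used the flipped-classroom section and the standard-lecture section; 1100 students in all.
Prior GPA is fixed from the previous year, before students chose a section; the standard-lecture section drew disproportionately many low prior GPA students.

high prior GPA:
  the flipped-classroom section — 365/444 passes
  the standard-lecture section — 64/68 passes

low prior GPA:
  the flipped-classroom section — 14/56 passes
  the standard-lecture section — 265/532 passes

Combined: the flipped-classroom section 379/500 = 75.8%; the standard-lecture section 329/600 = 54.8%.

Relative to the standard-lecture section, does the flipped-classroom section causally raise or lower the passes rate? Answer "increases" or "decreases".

Prior GPA band is set before the teaching method has any effect — it is not caused by the teaching method — and it independently drives the outcome. That makes it a confounder, so the causal comparison is within prior GPA band levels.
Within each level — high prior GPA: 82.2% vs 94.1%; low prior GPA: 25.0% vs 49.8% — the standard-lecture section is higher every time.

decreases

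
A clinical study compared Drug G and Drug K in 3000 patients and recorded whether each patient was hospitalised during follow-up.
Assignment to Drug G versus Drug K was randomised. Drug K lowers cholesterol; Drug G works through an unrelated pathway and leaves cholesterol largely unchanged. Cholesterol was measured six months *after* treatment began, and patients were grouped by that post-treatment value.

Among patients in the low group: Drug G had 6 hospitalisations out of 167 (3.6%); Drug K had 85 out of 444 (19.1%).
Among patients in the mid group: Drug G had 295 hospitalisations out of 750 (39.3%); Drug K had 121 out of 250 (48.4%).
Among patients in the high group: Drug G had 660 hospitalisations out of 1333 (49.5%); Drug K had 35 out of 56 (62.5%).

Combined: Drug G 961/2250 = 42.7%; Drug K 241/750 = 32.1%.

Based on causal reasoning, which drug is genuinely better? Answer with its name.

Drug K

Within every cholesterol level Drug G has the lower rate, yet pooled Drug K does — Simpson's reversal.
The distribution of cholesterol is itself part of what the drug does — it is an intermediate outcome. Holding it fixed would remove that part of the effect; the total effect is the pooled difference.
Pooled: Drug G 42.7% vs Drug K 32.1%; Drug K is lower overall.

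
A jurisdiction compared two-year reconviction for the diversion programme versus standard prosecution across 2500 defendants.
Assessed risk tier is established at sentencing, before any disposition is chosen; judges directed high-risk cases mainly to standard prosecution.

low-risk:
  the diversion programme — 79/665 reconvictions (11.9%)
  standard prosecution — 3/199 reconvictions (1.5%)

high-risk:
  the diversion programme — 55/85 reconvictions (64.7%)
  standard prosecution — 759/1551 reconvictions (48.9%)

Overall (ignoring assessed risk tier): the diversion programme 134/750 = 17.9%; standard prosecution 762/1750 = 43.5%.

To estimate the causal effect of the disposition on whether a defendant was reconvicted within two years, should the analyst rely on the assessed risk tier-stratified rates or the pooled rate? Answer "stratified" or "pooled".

stratified

Assessed risk tier satisfies the back-door criterion: it is not a descendant of the disposition, and it blocks the spurious path from disposition to outcome. Adjusting for it (i.e., using the within-assessed risk tier rates) gives the causal effect.
Within each level — low-risk: 11.9% vs 1.5%; high-risk: 64.7% vs 48.9% — standard prosecution is lower every time.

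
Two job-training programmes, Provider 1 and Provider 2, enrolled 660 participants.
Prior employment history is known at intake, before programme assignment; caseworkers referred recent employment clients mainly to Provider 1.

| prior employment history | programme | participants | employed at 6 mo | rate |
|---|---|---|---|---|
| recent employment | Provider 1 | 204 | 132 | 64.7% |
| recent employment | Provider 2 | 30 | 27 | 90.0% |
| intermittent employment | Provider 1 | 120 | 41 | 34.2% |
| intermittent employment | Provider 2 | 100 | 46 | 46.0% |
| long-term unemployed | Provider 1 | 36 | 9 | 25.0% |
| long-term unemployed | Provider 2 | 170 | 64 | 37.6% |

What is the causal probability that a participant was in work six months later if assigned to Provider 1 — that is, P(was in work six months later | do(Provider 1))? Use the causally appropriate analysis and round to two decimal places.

0.42

The stratified and pooled comparisons disagree (Provider 2 wins within each prior employment history; Provider 1 wins overall), so the answer turns on the causal role of prior employment history.
The imbalance in prior employment history arose from how participants were allocated, not from anything the programme did; and prior employment history independently affects the outcome. The pooled gap is confounded — condition on prior employment history.
Standardising Provider 1 to the population prior employment history mix: 0.355·132/204 + 0.333·41/120 + 0.312·9/36 = 0.421.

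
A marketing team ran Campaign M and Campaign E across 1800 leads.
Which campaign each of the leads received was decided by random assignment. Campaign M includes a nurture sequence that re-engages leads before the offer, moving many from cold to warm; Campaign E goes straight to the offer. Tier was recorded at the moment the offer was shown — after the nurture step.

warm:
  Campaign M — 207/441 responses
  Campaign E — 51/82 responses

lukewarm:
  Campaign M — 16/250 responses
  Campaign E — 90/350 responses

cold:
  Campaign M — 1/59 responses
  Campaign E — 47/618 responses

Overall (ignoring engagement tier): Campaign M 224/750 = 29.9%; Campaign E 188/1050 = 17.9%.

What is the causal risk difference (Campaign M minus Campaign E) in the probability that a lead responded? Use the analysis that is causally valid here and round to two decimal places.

+0.12

Engagement tier lies on the pathway campaign → engagement tier → outcome, so adjusting for it blocks the indirect effect. For the total causal effect of campaign, use the unadjusted pooled rates.
The causal difference is the pooled difference: 0.299 − 0.179 = +0.120.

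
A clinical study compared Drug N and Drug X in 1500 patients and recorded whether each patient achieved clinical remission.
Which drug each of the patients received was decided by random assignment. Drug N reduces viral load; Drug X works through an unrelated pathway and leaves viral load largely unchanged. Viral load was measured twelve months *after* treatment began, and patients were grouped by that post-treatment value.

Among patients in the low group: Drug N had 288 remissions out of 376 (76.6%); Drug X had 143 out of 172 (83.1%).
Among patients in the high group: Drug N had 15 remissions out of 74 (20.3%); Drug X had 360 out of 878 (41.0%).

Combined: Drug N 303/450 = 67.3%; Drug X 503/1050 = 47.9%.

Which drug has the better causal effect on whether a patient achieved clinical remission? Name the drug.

Drug N

Stratifying would compare drugs among patients the drugs themselves sorted into viral load groups — a form of selection on an intermediate. The unconditioned pooled rates give the total causal effect.
Pooled: Drug N 67.3% vs Drug X 47.9%; Drug N is higher overall.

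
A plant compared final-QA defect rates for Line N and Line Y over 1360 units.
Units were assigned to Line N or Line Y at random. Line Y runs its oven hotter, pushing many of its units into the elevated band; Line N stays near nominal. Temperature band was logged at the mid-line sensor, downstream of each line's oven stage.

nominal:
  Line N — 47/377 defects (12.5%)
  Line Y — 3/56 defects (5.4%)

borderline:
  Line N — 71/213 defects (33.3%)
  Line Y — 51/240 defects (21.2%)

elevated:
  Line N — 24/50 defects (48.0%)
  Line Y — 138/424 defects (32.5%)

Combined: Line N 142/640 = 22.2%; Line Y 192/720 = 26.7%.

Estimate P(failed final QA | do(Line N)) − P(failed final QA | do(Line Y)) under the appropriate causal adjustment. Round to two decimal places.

-0.04

In-process temperature band is downstream of the line. One should not condition on a consequence of treatment, so the overall rates are the right comparison.
The causal difference is the pooled difference: 0.222 − 0.267 = -0.045.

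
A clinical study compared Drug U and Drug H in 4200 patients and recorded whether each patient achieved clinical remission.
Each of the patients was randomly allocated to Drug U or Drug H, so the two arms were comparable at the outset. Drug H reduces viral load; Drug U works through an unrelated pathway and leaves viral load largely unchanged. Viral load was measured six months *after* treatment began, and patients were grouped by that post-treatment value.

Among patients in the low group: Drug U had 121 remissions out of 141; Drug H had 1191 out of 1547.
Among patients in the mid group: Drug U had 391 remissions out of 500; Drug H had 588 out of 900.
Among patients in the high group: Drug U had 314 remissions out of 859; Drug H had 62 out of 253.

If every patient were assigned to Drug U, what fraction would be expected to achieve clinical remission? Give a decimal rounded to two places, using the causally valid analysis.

Viral load here is a post-treatment variable shaped by the drug; conditioning on it would introduce bias rather than remove it. The overall comparison is the causal one.
So P(outcome | do(Drug U)) is just the pooled rate for Drug U: 826/1500 = 0.551.

0.55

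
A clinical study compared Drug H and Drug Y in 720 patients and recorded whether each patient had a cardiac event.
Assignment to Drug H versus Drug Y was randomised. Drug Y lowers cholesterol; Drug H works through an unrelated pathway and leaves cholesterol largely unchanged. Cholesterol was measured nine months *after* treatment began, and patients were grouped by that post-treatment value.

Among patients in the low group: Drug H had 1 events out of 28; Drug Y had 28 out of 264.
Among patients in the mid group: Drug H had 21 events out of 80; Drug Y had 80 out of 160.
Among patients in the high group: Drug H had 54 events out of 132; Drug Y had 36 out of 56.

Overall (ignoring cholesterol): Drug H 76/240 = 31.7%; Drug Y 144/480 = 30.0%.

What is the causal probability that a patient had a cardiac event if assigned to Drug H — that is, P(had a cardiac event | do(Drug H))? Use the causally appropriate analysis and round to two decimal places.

0.32

The cholesterol-specific comparison favours Drug H throughout, but the pooled figures favour Drug Y. The question is whether to condition on cholesterol.
The distribution of cholesterol is itself part of what the drug does — it is an intermediate outcome. Holding it fixed would remove that part of the effect; the total effect is the pooled difference.
So P(outcome | do(Drug H)) is just the pooled rate for Drug H: 76/240 = 0.317.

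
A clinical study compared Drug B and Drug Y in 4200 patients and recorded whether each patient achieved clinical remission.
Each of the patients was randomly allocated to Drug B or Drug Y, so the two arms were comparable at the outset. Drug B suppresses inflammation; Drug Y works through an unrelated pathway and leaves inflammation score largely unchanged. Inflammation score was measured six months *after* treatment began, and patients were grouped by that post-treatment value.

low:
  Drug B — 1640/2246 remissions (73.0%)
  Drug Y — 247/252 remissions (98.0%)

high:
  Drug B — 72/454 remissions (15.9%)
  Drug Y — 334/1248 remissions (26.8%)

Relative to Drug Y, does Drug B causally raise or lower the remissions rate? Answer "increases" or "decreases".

Inflammation score lies on the pathway drug → inflammation score → outcome, so adjusting for it blocks the indirect effect. For the total causal effect of drug, use the unadjusted pooled rates.
Pooled: Drug B 63.4% vs Drug Y 38.7%; Drug B is higher overall.

increases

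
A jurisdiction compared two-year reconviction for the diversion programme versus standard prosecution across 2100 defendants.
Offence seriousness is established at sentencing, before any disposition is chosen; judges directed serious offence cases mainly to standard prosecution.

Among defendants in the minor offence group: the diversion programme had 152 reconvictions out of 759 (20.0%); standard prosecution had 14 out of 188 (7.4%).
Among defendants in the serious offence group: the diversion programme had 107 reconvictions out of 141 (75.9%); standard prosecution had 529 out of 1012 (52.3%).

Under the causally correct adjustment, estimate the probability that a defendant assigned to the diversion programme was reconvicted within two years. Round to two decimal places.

The stratified and pooled comparisons disagree (standard prosecution wins within each offence seriousness; the diversion programme wins overall), so the answer turns on the causal role of offence seriousness.
Offence seriousness differs across dispositions for reasons unrelated to any effect of the disposition itself, and it separately predicts the outcome — a classic confounder. We must compare within offence seriousness levels.
Standardising the diversion programme to the population offence seriousness mix: 0.451·152/759 + 0.549·107/141 = 0.507.

0.51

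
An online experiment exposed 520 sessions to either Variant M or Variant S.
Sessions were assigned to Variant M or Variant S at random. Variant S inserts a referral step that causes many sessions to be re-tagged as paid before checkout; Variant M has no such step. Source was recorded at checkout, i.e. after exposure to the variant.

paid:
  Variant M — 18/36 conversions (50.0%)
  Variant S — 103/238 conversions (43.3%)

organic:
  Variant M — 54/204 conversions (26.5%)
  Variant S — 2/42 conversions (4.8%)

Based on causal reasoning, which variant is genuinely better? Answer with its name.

Variant S

Within every traffic source level Variant M has the higher rate, yet pooled Variant S does — Simpson's reversal.
The distribution of traffic source is itself part of what the variant does — it is an intermediate outcome. Holding it fixed would remove that part of the effect; the total effect is the pooled difference.
Pooled: Variant M 30.0% vs Variant S 37.5%; Variant S is higher overall.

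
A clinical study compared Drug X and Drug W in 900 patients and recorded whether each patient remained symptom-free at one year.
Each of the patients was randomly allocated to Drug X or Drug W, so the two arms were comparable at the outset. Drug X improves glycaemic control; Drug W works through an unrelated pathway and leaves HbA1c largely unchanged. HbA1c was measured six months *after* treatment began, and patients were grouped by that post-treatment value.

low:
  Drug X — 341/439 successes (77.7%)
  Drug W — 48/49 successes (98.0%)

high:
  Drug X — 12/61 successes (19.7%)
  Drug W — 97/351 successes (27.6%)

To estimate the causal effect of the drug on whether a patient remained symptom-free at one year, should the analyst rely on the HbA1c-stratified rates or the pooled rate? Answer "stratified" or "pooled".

pooled

HbA1c is recorded after the drug and is itself shifted by it — it sits on the causal path from drug to outcome. Conditioning on a mediator would strip out part of the effect we want; the pooled comparison gives the total causal effect.
Pooled: Drug X 70.6% vs Drug W 36.2%; Drug X is higher overall.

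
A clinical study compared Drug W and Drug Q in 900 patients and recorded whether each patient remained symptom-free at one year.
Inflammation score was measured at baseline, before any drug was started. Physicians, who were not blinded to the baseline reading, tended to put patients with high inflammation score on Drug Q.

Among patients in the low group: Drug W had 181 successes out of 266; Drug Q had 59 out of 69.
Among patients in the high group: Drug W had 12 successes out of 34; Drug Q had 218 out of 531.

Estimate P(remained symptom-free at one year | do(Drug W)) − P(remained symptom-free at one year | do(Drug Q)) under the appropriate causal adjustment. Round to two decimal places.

The inflammation score-specific comparison favours Drug Q throughout, but the pooled figures favour Drug W. The question is whether to condition on inflammation score.
Inflammation score differs across drugs for reasons unrelated to any effect of the drug itself, and it separately predicts the outcome — a classic confounder. We must compare within inflammation score levels.
Adjusting over the population distribution of inflammation score: 0.372·(0.680−0.855) + 0.628·(0.353−0.411) = -0.101.

-0.10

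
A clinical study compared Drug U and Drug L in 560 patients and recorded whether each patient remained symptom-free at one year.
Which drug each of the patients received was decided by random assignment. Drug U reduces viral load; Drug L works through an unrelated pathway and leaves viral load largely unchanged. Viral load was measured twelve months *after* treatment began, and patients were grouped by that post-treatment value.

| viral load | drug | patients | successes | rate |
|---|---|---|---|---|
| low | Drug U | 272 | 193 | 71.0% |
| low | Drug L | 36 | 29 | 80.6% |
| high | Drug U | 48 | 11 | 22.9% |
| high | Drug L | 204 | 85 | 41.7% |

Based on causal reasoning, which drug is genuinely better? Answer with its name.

Drug U

Because the drug influences viral load, viral load is a post-treatment mediator, not a confounder. Stratifying on it would bias the estimate; the causal effect is the crude pooled difference.
Pooled: Drug U 63.7% vs Drug L 47.5%; Drug U is higher overall.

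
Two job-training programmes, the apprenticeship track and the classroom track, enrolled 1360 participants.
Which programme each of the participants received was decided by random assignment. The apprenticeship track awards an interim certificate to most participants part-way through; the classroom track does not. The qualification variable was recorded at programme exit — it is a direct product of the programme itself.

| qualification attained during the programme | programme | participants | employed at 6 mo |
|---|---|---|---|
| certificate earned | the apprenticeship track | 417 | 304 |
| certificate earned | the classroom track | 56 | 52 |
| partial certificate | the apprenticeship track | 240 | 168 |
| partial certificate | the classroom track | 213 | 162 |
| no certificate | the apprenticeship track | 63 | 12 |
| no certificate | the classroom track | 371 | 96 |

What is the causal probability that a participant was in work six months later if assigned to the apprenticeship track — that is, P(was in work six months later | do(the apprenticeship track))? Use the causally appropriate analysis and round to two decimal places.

the classroom track is higher inside every qualification attained during the programme stratum but the apprenticeship track is higher in aggregate. Whether to stratify depends on how qualification attained during the programme relates to the programme.
Stratifying would compare programmes among participants the programmes themselves sorted into qualification attained during the programme groups — a form of selection on an intermediate. The unconditioned pooled rates give the total causal effect.
So P(outcome | do(the apprenticeship track)) is just the pooled rate for the apprenticeship track: 484/720 = 0.672.

0.67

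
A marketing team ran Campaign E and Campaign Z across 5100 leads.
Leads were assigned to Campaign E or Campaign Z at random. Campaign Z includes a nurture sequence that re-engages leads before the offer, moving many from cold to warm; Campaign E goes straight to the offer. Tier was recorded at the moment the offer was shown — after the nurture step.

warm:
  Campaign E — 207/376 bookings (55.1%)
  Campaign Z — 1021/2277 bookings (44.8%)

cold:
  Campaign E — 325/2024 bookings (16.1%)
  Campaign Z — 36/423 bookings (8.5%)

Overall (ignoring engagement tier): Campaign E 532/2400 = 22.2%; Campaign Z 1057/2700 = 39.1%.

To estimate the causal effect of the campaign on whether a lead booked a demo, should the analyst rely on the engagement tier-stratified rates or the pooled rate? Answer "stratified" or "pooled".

Within every engagement tier level Campaign E has the higher rate, yet pooled Campaign Z does — Simpson's reversal.
Engagement tier is downstream of the campaign. One should not condition on a consequence of treatment, so the overall rates are the right comparison.
Pooled: Campaign E 22.2% vs Campaign Z 39.1%; Campaign Z is higher overall.

pooled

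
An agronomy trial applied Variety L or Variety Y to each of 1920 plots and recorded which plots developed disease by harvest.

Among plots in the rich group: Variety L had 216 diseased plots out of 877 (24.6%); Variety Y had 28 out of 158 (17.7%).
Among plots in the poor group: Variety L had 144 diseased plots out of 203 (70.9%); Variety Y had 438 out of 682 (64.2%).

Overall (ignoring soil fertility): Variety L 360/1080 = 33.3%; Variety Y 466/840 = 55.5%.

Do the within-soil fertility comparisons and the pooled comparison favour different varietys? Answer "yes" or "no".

yes

Within each soil fertility level (rich 24.6% vs 17.7%; poor 70.9% vs 64.2%), Variety Y has the lower rate every time. Pooled: 33.3% vs 55.5% — Variety L has the lower rate overall. The two comparisons disagree.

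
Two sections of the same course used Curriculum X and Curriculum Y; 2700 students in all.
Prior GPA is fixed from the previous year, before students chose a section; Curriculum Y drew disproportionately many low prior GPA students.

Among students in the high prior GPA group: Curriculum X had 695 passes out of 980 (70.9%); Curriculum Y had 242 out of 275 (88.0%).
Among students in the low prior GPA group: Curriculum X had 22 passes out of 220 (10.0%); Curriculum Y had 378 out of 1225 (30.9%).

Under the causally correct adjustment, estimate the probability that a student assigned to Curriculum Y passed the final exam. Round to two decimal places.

0.57

The imbalance in prior GPA band arose from how students were allocated, not from anything the teaching method did; and prior GPA band independently affects the outcome. The pooled gap is confounded — condition on prior GPA band.
Standardising Curriculum Y to the population prior GPA band mix: 0.465·242/275 + 0.535·378/1225 = 0.574.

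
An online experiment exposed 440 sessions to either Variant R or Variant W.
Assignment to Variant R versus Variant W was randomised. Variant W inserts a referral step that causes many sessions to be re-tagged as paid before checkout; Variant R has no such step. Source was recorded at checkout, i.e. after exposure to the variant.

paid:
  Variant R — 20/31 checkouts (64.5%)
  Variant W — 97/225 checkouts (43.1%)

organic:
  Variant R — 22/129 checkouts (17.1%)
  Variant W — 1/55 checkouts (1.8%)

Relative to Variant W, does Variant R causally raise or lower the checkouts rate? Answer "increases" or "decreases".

decreases

Traffic source here is a post-treatment variable shaped by the variant; conditioning on it would introduce bias rather than remove it. The overall comparison is the causal one.
Pooled: Variant R 26.2% vs Variant W 35.0%; Variant W is higher overall.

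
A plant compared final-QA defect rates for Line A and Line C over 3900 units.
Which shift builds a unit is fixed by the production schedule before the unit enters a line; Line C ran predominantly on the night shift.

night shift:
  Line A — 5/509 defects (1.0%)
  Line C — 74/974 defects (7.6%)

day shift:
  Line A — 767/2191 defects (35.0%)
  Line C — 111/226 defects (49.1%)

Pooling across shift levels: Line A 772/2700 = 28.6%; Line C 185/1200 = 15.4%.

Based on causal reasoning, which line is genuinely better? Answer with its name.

Line A

The stratified and pooled comparisons disagree (Line A wins within each shift; Line C wins overall), so the answer turns on the causal role of shift.
Shift is set before the line has any effect — it is not caused by the line — and it independently drives the outcome. That makes it a confounder, so the causal comparison is within shift levels.
Within each level — night shift: 1.0% vs 7.6%; day shift: 35.0% vs 49.1% — Line A is lower every time.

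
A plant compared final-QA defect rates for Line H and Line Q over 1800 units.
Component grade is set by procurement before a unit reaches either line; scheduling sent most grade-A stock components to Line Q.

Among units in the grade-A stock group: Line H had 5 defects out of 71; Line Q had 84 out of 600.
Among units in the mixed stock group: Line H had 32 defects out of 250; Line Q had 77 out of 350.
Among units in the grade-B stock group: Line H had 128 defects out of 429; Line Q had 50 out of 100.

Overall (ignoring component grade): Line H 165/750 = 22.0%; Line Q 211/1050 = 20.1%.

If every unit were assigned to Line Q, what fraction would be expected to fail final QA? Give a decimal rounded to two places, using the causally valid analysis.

Since component grade is a pre-existing factor (not a product of the line) and it affects the outcome on its own, it is a confounder. The stratified rates, not the pooled rate, identify the causal effect.
Standardising Line Q to the population component grade mix: 0.373·84/600 + 0.333·77/350 + 0.294·50/100 = 0.272.

0.27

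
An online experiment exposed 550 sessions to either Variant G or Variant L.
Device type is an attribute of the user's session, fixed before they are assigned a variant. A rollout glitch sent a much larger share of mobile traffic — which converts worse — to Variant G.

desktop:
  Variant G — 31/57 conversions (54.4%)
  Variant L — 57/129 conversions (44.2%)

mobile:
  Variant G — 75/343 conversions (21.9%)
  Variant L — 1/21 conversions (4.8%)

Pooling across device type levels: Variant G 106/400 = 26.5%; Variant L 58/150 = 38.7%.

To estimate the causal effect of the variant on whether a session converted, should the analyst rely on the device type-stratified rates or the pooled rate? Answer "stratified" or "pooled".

Variant G is higher inside every device type stratum but Variant L is higher in aggregate. Whether to stratify depends on how device type relates to the variant.
Device type is set before the variant has any effect — it is not caused by the variant — and it independently drives the outcome. That makes it a confounder, so the causal comparison is within device type levels.
Within each level — desktop: 54.4% vs 44.2%; mobile: 21.9% vs 4.8% — Variant G is higher every time.

stratified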